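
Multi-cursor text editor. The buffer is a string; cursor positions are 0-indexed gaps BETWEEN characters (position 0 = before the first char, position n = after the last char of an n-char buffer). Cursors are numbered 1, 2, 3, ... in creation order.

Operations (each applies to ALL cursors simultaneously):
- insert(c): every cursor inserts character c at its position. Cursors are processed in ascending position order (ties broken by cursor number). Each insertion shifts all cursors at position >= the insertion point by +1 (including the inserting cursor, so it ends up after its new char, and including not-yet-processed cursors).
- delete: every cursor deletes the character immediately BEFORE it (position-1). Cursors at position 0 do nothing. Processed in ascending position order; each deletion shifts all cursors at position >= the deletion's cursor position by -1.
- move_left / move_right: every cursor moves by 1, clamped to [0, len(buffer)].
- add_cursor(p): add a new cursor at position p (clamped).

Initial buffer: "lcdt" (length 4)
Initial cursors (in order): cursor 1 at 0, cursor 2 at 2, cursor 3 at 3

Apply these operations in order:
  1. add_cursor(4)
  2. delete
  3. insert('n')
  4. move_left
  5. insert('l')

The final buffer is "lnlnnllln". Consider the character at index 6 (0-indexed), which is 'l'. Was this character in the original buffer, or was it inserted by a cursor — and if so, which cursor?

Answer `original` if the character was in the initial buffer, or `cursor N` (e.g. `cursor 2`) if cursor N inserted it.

Answer: cursor 3

Derivation:
After op 1 (add_cursor(4)): buffer="lcdt" (len 4), cursors c1@0 c2@2 c3@3 c4@4, authorship ....
After op 2 (delete): buffer="l" (len 1), cursors c1@0 c2@1 c3@1 c4@1, authorship .
After op 3 (insert('n')): buffer="nlnnn" (len 5), cursors c1@1 c2@5 c3@5 c4@5, authorship 1.234
After op 4 (move_left): buffer="nlnnn" (len 5), cursors c1@0 c2@4 c3@4 c4@4, authorship 1.234
After op 5 (insert('l')): buffer="lnlnnllln" (len 9), cursors c1@1 c2@8 c3@8 c4@8, authorship 11.232344
Authorship (.=original, N=cursor N): 1 1 . 2 3 2 3 4 4
Index 6: author = 3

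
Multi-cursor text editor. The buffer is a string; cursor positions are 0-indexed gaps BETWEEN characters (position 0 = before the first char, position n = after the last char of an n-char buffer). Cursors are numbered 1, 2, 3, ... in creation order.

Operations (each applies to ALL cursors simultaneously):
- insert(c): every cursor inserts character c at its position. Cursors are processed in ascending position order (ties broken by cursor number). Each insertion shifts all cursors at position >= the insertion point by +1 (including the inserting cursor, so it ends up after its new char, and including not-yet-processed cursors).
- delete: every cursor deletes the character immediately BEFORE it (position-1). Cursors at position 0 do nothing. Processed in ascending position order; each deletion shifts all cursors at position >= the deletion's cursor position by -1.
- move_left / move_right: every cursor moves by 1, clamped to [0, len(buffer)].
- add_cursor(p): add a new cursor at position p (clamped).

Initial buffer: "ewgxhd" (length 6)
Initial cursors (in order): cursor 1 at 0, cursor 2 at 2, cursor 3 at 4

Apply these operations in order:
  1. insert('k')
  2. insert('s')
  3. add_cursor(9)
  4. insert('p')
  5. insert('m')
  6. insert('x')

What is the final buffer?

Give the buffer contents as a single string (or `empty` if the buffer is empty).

After op 1 (insert('k')): buffer="kewkgxkhd" (len 9), cursors c1@1 c2@4 c3@7, authorship 1..2..3..
After op 2 (insert('s')): buffer="ksewksgxkshd" (len 12), cursors c1@2 c2@6 c3@10, authorship 11..22..33..
After op 3 (add_cursor(9)): buffer="ksewksgxkshd" (len 12), cursors c1@2 c2@6 c4@9 c3@10, authorship 11..22..33..
After op 4 (insert('p')): buffer="kspewkspgxkpsphd" (len 16), cursors c1@3 c2@8 c4@12 c3@14, authorship 111..222..3433..
After op 5 (insert('m')): buffer="kspmewkspmgxkpmspmhd" (len 20), cursors c1@4 c2@10 c4@15 c3@18, authorship 1111..2222..344333..
After op 6 (insert('x')): buffer="kspmxewkspmxgxkpmxspmxhd" (len 24), cursors c1@5 c2@12 c4@18 c3@22, authorship 11111..22222..34443333..

Answer: kspmxewkspmxgxkpmxspmxhd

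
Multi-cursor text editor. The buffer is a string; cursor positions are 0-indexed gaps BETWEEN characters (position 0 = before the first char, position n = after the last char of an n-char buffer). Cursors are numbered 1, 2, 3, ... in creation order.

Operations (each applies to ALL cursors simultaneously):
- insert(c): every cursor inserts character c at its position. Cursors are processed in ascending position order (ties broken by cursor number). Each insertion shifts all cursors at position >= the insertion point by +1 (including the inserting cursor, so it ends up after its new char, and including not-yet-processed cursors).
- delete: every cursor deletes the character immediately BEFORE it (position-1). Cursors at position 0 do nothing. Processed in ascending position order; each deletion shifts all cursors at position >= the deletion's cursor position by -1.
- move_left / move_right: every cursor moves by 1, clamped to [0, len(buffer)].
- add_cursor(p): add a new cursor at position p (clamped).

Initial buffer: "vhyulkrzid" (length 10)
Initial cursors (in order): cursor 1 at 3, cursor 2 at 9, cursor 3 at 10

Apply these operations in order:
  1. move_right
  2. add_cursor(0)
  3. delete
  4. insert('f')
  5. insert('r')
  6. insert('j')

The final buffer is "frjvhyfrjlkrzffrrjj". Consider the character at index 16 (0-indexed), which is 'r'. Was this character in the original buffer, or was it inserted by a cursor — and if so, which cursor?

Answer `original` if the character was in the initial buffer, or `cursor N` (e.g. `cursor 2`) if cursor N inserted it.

After op 1 (move_right): buffer="vhyulkrzid" (len 10), cursors c1@4 c2@10 c3@10, authorship ..........
After op 2 (add_cursor(0)): buffer="vhyulkrzid" (len 10), cursors c4@0 c1@4 c2@10 c3@10, authorship ..........
After op 3 (delete): buffer="vhylkrz" (len 7), cursors c4@0 c1@3 c2@7 c3@7, authorship .......
After op 4 (insert('f')): buffer="fvhyflkrzff" (len 11), cursors c4@1 c1@5 c2@11 c3@11, authorship 4...1....23
After op 5 (insert('r')): buffer="frvhyfrlkrzffrr" (len 15), cursors c4@2 c1@7 c2@15 c3@15, authorship 44...11....2323
After op 6 (insert('j')): buffer="frjvhyfrjlkrzffrrjj" (len 19), cursors c4@3 c1@9 c2@19 c3@19, authorship 444...111....232323
Authorship (.=original, N=cursor N): 4 4 4 . . . 1 1 1 . . . . 2 3 2 3 2 3
Index 16: author = 3

Answer: cursor 3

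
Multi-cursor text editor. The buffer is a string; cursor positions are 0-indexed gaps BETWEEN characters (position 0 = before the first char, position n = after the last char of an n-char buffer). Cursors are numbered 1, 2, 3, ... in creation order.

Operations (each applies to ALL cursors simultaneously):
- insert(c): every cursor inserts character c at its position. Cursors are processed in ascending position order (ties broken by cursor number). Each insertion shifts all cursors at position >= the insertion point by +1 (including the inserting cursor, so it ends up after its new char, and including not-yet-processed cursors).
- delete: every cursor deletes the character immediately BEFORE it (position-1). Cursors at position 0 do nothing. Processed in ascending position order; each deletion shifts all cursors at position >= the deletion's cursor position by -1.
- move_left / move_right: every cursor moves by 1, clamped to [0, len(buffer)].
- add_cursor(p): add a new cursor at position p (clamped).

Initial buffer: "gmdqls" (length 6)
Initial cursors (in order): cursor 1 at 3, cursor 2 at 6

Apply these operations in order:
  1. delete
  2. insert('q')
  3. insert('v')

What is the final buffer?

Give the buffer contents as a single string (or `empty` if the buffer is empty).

After op 1 (delete): buffer="gmql" (len 4), cursors c1@2 c2@4, authorship ....
After op 2 (insert('q')): buffer="gmqqlq" (len 6), cursors c1@3 c2@6, authorship ..1..2
After op 3 (insert('v')): buffer="gmqvqlqv" (len 8), cursors c1@4 c2@8, authorship ..11..22

Answer: gmqvqlqv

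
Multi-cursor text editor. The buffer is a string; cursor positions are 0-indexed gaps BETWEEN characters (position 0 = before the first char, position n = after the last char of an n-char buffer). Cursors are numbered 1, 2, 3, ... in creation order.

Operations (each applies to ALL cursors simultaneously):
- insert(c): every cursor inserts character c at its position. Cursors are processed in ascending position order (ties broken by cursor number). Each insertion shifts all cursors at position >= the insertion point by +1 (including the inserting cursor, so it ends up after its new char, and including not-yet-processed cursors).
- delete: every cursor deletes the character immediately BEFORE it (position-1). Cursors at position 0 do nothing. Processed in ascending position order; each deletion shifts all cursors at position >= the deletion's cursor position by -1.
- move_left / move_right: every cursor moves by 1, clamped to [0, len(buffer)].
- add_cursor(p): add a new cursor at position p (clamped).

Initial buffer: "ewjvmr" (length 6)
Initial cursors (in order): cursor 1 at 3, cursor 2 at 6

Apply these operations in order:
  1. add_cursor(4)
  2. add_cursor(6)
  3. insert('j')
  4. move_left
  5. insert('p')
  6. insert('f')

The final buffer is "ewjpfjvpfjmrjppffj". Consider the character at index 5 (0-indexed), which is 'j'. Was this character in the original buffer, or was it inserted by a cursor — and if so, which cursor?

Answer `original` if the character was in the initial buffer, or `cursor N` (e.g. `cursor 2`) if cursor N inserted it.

After op 1 (add_cursor(4)): buffer="ewjvmr" (len 6), cursors c1@3 c3@4 c2@6, authorship ......
After op 2 (add_cursor(6)): buffer="ewjvmr" (len 6), cursors c1@3 c3@4 c2@6 c4@6, authorship ......
After op 3 (insert('j')): buffer="ewjjvjmrjj" (len 10), cursors c1@4 c3@6 c2@10 c4@10, authorship ...1.3..24
After op 4 (move_left): buffer="ewjjvjmrjj" (len 10), cursors c1@3 c3@5 c2@9 c4@9, authorship ...1.3..24
After op 5 (insert('p')): buffer="ewjpjvpjmrjppj" (len 14), cursors c1@4 c3@7 c2@13 c4@13, authorship ...11.33..2244
After op 6 (insert('f')): buffer="ewjpfjvpfjmrjppffj" (len 18), cursors c1@5 c3@9 c2@17 c4@17, authorship ...111.333..224244
Authorship (.=original, N=cursor N): . . . 1 1 1 . 3 3 3 . . 2 2 4 2 4 4
Index 5: author = 1

Answer: cursor 1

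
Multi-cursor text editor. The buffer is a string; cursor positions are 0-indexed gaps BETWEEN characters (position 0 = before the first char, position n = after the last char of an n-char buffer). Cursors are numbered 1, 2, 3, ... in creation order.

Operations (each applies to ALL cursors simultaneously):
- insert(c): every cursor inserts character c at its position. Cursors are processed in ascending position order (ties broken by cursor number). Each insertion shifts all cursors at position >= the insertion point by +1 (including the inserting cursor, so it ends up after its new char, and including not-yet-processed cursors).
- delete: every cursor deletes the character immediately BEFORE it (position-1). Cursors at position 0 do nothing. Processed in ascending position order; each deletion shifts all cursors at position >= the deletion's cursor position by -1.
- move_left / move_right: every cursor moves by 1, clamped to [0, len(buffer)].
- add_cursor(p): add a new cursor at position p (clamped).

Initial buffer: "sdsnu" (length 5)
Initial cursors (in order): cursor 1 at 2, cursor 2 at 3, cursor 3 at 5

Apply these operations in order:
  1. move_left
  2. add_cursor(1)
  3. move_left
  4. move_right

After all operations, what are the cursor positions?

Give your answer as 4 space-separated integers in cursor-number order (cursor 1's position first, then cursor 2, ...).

Answer: 1 2 4 1

Derivation:
After op 1 (move_left): buffer="sdsnu" (len 5), cursors c1@1 c2@2 c3@4, authorship .....
After op 2 (add_cursor(1)): buffer="sdsnu" (len 5), cursors c1@1 c4@1 c2@2 c3@4, authorship .....
After op 3 (move_left): buffer="sdsnu" (len 5), cursors c1@0 c4@0 c2@1 c3@3, authorship .....
After op 4 (move_right): buffer="sdsnu" (len 5), cursors c1@1 c4@1 c2@2 c3@4, authorship .....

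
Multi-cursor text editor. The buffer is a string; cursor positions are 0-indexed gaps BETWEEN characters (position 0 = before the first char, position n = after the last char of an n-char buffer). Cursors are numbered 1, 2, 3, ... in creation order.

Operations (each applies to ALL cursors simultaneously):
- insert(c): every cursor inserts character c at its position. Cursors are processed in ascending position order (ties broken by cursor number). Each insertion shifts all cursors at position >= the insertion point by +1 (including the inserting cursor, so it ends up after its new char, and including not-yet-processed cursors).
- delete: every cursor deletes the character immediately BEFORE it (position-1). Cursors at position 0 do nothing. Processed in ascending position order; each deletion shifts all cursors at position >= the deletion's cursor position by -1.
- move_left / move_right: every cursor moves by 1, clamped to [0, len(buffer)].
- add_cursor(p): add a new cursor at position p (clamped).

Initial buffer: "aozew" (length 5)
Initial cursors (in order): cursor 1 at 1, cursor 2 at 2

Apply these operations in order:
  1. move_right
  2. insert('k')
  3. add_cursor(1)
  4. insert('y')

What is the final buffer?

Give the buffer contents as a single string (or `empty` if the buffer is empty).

Answer: ayokyzkyew

Derivation:
After op 1 (move_right): buffer="aozew" (len 5), cursors c1@2 c2@3, authorship .....
After op 2 (insert('k')): buffer="aokzkew" (len 7), cursors c1@3 c2@5, authorship ..1.2..
After op 3 (add_cursor(1)): buffer="aokzkew" (len 7), cursors c3@1 c1@3 c2@5, authorship ..1.2..
After op 4 (insert('y')): buffer="ayokyzkyew" (len 10), cursors c3@2 c1@5 c2@8, authorship .3.11.22..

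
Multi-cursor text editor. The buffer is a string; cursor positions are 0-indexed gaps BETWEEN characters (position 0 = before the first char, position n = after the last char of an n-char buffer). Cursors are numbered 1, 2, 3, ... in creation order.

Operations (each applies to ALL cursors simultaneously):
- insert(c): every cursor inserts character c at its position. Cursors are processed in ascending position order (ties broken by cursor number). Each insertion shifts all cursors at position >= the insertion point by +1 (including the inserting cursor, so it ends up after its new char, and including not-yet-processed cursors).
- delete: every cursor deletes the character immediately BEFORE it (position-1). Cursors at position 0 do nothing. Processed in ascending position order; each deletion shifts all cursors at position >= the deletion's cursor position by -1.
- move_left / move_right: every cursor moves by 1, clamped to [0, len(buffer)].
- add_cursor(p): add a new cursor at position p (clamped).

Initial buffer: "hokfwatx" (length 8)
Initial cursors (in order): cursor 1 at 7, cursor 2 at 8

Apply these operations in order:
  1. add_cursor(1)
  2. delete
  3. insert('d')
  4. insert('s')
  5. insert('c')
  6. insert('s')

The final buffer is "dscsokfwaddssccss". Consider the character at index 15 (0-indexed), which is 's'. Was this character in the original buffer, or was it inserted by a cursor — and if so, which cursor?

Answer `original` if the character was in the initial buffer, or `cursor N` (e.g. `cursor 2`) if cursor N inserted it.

After op 1 (add_cursor(1)): buffer="hokfwatx" (len 8), cursors c3@1 c1@7 c2@8, authorship ........
After op 2 (delete): buffer="okfwa" (len 5), cursors c3@0 c1@5 c2@5, authorship .....
After op 3 (insert('d')): buffer="dokfwadd" (len 8), cursors c3@1 c1@8 c2@8, authorship 3.....12
After op 4 (insert('s')): buffer="dsokfwaddss" (len 11), cursors c3@2 c1@11 c2@11, authorship 33.....1212
After op 5 (insert('c')): buffer="dscokfwaddsscc" (len 14), cursors c3@3 c1@14 c2@14, authorship 333.....121212
After op 6 (insert('s')): buffer="dscsokfwaddssccss" (len 17), cursors c3@4 c1@17 c2@17, authorship 3333.....12121212
Authorship (.=original, N=cursor N): 3 3 3 3 . . . . . 1 2 1 2 1 2 1 2
Index 15: author = 1

Answer: cursor 1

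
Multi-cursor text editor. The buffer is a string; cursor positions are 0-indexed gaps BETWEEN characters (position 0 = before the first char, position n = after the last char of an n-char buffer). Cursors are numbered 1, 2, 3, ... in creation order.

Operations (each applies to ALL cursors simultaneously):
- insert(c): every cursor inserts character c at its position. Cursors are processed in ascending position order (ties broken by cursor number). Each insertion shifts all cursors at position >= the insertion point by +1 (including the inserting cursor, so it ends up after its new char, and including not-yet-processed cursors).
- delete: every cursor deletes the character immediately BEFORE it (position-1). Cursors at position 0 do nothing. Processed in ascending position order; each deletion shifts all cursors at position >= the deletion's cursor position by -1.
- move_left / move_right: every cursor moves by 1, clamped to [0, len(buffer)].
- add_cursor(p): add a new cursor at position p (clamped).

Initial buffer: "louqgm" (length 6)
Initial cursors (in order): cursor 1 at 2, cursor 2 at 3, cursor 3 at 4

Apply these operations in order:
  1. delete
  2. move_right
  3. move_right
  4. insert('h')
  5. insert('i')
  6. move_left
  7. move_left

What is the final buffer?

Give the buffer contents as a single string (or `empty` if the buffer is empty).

After op 1 (delete): buffer="lgm" (len 3), cursors c1@1 c2@1 c3@1, authorship ...
After op 2 (move_right): buffer="lgm" (len 3), cursors c1@2 c2@2 c3@2, authorship ...
After op 3 (move_right): buffer="lgm" (len 3), cursors c1@3 c2@3 c3@3, authorship ...
After op 4 (insert('h')): buffer="lgmhhh" (len 6), cursors c1@6 c2@6 c3@6, authorship ...123
After op 5 (insert('i')): buffer="lgmhhhiii" (len 9), cursors c1@9 c2@9 c3@9, authorship ...123123
After op 6 (move_left): buffer="lgmhhhiii" (len 9), cursors c1@8 c2@8 c3@8, authorship ...123123
After op 7 (move_left): buffer="lgmhhhiii" (len 9), cursors c1@7 c2@7 c3@7, authorship ...123123

Answer: lgmhhhiii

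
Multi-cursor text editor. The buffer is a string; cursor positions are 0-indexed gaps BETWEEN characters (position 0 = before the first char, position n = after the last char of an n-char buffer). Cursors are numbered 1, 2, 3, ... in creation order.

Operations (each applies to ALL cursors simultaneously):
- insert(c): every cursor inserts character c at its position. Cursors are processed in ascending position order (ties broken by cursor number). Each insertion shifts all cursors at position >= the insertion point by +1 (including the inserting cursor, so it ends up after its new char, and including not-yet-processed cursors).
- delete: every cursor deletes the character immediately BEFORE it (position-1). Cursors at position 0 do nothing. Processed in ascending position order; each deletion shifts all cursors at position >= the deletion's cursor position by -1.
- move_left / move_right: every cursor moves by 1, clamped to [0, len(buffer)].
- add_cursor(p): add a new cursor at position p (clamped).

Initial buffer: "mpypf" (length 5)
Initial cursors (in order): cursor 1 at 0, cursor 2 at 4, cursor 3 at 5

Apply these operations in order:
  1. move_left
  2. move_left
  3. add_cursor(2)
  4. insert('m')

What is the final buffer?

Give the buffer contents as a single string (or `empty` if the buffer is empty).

Answer: mmpmmympf

Derivation:
After op 1 (move_left): buffer="mpypf" (len 5), cursors c1@0 c2@3 c3@4, authorship .....
After op 2 (move_left): buffer="mpypf" (len 5), cursors c1@0 c2@2 c3@3, authorship .....
After op 3 (add_cursor(2)): buffer="mpypf" (len 5), cursors c1@0 c2@2 c4@2 c3@3, authorship .....
After op 4 (insert('m')): buffer="mmpmmympf" (len 9), cursors c1@1 c2@5 c4@5 c3@7, authorship 1..24.3..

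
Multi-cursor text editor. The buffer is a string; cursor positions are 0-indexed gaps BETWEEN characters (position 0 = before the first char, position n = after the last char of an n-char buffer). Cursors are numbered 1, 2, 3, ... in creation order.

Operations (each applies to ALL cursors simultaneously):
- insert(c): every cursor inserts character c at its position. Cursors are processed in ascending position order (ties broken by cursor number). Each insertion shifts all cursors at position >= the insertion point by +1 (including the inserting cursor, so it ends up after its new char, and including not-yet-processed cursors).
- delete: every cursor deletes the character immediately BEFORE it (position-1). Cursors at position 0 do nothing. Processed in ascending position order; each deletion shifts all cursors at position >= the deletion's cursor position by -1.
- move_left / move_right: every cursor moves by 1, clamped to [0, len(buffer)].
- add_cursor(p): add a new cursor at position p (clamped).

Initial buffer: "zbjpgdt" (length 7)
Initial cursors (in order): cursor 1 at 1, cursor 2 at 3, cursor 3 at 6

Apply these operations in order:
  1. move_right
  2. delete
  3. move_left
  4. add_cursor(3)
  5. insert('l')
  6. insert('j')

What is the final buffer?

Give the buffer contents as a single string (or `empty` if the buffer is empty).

Answer: ljzljjglljjd

Derivation:
After op 1 (move_right): buffer="zbjpgdt" (len 7), cursors c1@2 c2@4 c3@7, authorship .......
After op 2 (delete): buffer="zjgd" (len 4), cursors c1@1 c2@2 c3@4, authorship ....
After op 3 (move_left): buffer="zjgd" (len 4), cursors c1@0 c2@1 c3@3, authorship ....
After op 4 (add_cursor(3)): buffer="zjgd" (len 4), cursors c1@0 c2@1 c3@3 c4@3, authorship ....
After op 5 (insert('l')): buffer="lzljglld" (len 8), cursors c1@1 c2@3 c3@7 c4@7, authorship 1.2..34.
After op 6 (insert('j')): buffer="ljzljjglljjd" (len 12), cursors c1@2 c2@5 c3@11 c4@11, authorship 11.22..3434.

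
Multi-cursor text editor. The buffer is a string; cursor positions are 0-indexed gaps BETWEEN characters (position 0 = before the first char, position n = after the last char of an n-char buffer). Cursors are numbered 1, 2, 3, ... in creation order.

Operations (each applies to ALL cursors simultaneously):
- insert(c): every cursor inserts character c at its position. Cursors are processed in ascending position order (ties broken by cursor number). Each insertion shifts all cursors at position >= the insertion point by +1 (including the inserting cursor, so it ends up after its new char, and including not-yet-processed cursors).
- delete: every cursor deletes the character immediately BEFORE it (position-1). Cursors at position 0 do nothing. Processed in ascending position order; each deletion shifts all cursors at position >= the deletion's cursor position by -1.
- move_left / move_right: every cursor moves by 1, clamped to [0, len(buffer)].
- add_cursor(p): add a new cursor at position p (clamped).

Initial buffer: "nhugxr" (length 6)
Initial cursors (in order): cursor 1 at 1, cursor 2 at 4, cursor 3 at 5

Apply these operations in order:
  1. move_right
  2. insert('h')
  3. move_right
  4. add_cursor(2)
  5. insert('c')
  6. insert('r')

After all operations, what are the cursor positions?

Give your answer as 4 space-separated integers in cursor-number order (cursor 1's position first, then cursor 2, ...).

Answer: 8 14 17 4

Derivation:
After op 1 (move_right): buffer="nhugxr" (len 6), cursors c1@2 c2@5 c3@6, authorship ......
After op 2 (insert('h')): buffer="nhhugxhrh" (len 9), cursors c1@3 c2@7 c3@9, authorship ..1...2.3
After op 3 (move_right): buffer="nhhugxhrh" (len 9), cursors c1@4 c2@8 c3@9, authorship ..1...2.3
After op 4 (add_cursor(2)): buffer="nhhugxhrh" (len 9), cursors c4@2 c1@4 c2@8 c3@9, authorship ..1...2.3
After op 5 (insert('c')): buffer="nhchucgxhrchc" (len 13), cursors c4@3 c1@6 c2@11 c3@13, authorship ..41.1..2.233
After op 6 (insert('r')): buffer="nhcrhucrgxhrcrhcr" (len 17), cursors c4@4 c1@8 c2@14 c3@17, authorship ..441.11..2.22333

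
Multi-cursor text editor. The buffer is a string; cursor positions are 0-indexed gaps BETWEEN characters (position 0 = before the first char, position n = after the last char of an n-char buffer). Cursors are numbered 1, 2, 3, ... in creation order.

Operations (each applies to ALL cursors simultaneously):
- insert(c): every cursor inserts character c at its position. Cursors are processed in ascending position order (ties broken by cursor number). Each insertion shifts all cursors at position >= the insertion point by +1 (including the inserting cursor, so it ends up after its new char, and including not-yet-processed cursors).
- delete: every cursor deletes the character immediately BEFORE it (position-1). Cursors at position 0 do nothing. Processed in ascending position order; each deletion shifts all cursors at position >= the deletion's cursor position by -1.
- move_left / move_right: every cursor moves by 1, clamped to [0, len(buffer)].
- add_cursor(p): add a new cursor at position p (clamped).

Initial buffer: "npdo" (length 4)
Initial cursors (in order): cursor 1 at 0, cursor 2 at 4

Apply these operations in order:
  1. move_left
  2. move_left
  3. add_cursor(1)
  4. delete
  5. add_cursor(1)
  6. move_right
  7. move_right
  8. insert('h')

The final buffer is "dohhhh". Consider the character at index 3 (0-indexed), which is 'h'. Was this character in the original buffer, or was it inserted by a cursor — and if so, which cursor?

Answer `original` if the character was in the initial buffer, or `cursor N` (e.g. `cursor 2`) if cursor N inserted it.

After op 1 (move_left): buffer="npdo" (len 4), cursors c1@0 c2@3, authorship ....
After op 2 (move_left): buffer="npdo" (len 4), cursors c1@0 c2@2, authorship ....
After op 3 (add_cursor(1)): buffer="npdo" (len 4), cursors c1@0 c3@1 c2@2, authorship ....
After op 4 (delete): buffer="do" (len 2), cursors c1@0 c2@0 c3@0, authorship ..
After op 5 (add_cursor(1)): buffer="do" (len 2), cursors c1@0 c2@0 c3@0 c4@1, authorship ..
After op 6 (move_right): buffer="do" (len 2), cursors c1@1 c2@1 c3@1 c4@2, authorship ..
After op 7 (move_right): buffer="do" (len 2), cursors c1@2 c2@2 c3@2 c4@2, authorship ..
After op 8 (insert('h')): buffer="dohhhh" (len 6), cursors c1@6 c2@6 c3@6 c4@6, authorship ..1234
Authorship (.=original, N=cursor N): . . 1 2 3 4
Index 3: author = 2

Answer: cursor 2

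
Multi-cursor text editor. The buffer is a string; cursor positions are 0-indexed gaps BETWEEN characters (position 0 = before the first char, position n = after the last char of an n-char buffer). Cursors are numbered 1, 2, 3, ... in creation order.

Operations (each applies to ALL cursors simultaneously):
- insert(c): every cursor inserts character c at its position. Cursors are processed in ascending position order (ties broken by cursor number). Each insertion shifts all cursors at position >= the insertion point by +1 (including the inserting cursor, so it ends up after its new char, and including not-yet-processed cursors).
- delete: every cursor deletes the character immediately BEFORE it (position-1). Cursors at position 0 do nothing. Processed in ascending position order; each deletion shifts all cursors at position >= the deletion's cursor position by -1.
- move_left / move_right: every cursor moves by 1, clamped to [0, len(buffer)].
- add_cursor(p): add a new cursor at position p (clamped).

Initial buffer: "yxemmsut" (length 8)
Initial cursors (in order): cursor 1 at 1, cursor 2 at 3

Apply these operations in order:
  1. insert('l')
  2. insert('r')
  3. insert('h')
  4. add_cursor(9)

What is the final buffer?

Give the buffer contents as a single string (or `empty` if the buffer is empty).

Answer: ylrhxelrhmmsut

Derivation:
After op 1 (insert('l')): buffer="ylxelmmsut" (len 10), cursors c1@2 c2@5, authorship .1..2.....
After op 2 (insert('r')): buffer="ylrxelrmmsut" (len 12), cursors c1@3 c2@7, authorship .11..22.....
After op 3 (insert('h')): buffer="ylrhxelrhmmsut" (len 14), cursors c1@4 c2@9, authorship .111..222.....
After op 4 (add_cursor(9)): buffer="ylrhxelrhmmsut" (len 14), cursors c1@4 c2@9 c3@9, authorship .111..222.....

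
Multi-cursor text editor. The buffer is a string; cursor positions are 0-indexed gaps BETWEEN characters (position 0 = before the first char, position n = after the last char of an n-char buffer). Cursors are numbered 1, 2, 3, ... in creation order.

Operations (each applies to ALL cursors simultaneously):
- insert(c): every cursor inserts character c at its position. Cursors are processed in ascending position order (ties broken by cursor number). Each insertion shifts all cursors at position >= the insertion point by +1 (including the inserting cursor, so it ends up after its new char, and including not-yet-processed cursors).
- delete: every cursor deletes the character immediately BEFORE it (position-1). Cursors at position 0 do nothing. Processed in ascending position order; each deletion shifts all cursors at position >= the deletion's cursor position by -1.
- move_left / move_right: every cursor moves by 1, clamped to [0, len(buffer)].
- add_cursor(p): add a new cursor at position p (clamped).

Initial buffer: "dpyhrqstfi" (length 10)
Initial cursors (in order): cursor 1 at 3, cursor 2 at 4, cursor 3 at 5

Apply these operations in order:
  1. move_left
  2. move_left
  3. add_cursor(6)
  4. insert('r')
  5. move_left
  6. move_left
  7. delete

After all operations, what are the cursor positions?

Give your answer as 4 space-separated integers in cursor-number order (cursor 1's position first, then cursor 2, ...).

Answer: 0 1 2 5

Derivation:
After op 1 (move_left): buffer="dpyhrqstfi" (len 10), cursors c1@2 c2@3 c3@4, authorship ..........
After op 2 (move_left): buffer="dpyhrqstfi" (len 10), cursors c1@1 c2@2 c3@3, authorship ..........
After op 3 (add_cursor(6)): buffer="dpyhrqstfi" (len 10), cursors c1@1 c2@2 c3@3 c4@6, authorship ..........
After op 4 (insert('r')): buffer="drpryrhrqrstfi" (len 14), cursors c1@2 c2@4 c3@6 c4@10, authorship .1.2.3...4....
After op 5 (move_left): buffer="drpryrhrqrstfi" (len 14), cursors c1@1 c2@3 c3@5 c4@9, authorship .1.2.3...4....
After op 6 (move_left): buffer="drpryrhrqrstfi" (len 14), cursors c1@0 c2@2 c3@4 c4@8, authorship .1.2.3...4....
After op 7 (delete): buffer="dpyrhqrstfi" (len 11), cursors c1@0 c2@1 c3@2 c4@5, authorship ...3..4....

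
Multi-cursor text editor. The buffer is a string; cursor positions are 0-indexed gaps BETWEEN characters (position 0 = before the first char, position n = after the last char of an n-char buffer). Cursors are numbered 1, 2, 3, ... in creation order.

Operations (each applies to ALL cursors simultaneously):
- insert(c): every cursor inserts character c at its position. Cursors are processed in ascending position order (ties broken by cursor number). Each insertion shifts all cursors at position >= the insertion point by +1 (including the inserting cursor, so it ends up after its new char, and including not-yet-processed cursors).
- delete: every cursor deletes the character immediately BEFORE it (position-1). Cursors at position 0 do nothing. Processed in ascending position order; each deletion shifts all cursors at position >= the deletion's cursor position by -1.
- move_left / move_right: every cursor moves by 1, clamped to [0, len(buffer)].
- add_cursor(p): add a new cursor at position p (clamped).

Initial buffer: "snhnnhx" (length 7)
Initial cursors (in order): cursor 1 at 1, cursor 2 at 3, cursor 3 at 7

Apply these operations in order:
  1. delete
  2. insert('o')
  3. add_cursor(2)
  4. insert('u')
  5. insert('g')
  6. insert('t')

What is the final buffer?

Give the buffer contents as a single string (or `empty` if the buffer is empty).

Answer: ougtnugtougtnnhougt

Derivation:
After op 1 (delete): buffer="nnnh" (len 4), cursors c1@0 c2@1 c3@4, authorship ....
After op 2 (insert('o')): buffer="ononnho" (len 7), cursors c1@1 c2@3 c3@7, authorship 1.2...3
After op 3 (add_cursor(2)): buffer="ononnho" (len 7), cursors c1@1 c4@2 c2@3 c3@7, authorship 1.2...3
After op 4 (insert('u')): buffer="ounuounnhou" (len 11), cursors c1@2 c4@4 c2@6 c3@11, authorship 11.422...33
After op 5 (insert('g')): buffer="ougnugougnnhoug" (len 15), cursors c1@3 c4@6 c2@9 c3@15, authorship 111.44222...333
After op 6 (insert('t')): buffer="ougtnugtougtnnhougt" (len 19), cursors c1@4 c4@8 c2@12 c3@19, authorship 1111.4442222...3333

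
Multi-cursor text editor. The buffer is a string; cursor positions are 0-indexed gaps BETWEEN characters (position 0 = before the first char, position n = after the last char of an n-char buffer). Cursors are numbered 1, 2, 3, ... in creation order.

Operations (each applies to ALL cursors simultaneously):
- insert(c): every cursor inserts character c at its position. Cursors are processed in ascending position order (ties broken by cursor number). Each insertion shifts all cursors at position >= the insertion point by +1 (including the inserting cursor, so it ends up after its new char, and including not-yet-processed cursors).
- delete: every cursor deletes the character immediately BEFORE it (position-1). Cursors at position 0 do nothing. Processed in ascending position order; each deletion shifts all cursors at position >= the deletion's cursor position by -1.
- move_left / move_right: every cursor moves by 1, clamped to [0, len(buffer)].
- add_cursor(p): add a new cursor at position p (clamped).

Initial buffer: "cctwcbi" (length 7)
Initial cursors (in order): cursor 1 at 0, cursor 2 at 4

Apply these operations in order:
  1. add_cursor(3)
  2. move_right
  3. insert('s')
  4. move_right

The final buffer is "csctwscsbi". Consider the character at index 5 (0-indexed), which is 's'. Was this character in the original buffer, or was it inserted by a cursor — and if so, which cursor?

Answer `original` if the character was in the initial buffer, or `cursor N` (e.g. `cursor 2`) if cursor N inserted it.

Answer: cursor 3

Derivation:
After op 1 (add_cursor(3)): buffer="cctwcbi" (len 7), cursors c1@0 c3@3 c2@4, authorship .......
After op 2 (move_right): buffer="cctwcbi" (len 7), cursors c1@1 c3@4 c2@5, authorship .......
After op 3 (insert('s')): buffer="csctwscsbi" (len 10), cursors c1@2 c3@6 c2@8, authorship .1...3.2..
After op 4 (move_right): buffer="csctwscsbi" (len 10), cursors c1@3 c3@7 c2@9, authorship .1...3.2..
Authorship (.=original, N=cursor N): . 1 . . . 3 . 2 . .
Index 5: author = 3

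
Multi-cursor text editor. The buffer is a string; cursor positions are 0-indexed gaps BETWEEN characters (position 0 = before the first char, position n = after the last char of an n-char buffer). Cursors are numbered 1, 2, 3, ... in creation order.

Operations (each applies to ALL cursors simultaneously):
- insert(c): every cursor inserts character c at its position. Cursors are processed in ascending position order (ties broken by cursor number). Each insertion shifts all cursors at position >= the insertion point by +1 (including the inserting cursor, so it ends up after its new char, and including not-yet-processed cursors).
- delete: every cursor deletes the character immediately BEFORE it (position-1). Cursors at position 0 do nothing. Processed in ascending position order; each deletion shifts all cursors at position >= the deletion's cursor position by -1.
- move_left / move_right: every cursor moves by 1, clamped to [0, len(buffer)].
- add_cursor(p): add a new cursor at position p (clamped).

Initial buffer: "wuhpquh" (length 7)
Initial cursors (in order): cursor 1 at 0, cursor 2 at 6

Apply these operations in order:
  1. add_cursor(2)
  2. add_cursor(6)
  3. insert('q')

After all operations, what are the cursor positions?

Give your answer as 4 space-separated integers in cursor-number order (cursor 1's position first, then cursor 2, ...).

Answer: 1 10 4 10

Derivation:
After op 1 (add_cursor(2)): buffer="wuhpquh" (len 7), cursors c1@0 c3@2 c2@6, authorship .......
After op 2 (add_cursor(6)): buffer="wuhpquh" (len 7), cursors c1@0 c3@2 c2@6 c4@6, authorship .......
After op 3 (insert('q')): buffer="qwuqhpquqqh" (len 11), cursors c1@1 c3@4 c2@10 c4@10, authorship 1..3....24.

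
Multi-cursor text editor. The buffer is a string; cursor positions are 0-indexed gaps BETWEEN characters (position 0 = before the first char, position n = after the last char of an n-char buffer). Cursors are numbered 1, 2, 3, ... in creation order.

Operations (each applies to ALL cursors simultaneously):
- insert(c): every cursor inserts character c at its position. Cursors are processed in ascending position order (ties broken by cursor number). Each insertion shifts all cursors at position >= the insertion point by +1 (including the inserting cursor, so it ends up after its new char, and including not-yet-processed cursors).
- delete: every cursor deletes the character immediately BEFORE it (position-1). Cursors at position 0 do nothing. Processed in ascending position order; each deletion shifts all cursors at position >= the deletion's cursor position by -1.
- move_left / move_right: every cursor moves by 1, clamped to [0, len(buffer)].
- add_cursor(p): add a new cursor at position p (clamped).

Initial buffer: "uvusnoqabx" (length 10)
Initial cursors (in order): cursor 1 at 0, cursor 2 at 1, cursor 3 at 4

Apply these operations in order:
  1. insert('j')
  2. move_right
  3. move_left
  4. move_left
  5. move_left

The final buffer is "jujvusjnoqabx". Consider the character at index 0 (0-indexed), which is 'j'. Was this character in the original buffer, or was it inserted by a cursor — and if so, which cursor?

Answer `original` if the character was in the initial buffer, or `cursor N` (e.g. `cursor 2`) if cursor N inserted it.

After op 1 (insert('j')): buffer="jujvusjnoqabx" (len 13), cursors c1@1 c2@3 c3@7, authorship 1.2...3......
After op 2 (move_right): buffer="jujvusjnoqabx" (len 13), cursors c1@2 c2@4 c3@8, authorship 1.2...3......
After op 3 (move_left): buffer="jujvusjnoqabx" (len 13), cursors c1@1 c2@3 c3@7, authorship 1.2...3......
After op 4 (move_left): buffer="jujvusjnoqabx" (len 13), cursors c1@0 c2@2 c3@6, authorship 1.2...3......
After op 5 (move_left): buffer="jujvusjnoqabx" (len 13), cursors c1@0 c2@1 c3@5, authorship 1.2...3......
Authorship (.=original, N=cursor N): 1 . 2 . . . 3 . . . . . .
Index 0: author = 1

Answer: cursor 1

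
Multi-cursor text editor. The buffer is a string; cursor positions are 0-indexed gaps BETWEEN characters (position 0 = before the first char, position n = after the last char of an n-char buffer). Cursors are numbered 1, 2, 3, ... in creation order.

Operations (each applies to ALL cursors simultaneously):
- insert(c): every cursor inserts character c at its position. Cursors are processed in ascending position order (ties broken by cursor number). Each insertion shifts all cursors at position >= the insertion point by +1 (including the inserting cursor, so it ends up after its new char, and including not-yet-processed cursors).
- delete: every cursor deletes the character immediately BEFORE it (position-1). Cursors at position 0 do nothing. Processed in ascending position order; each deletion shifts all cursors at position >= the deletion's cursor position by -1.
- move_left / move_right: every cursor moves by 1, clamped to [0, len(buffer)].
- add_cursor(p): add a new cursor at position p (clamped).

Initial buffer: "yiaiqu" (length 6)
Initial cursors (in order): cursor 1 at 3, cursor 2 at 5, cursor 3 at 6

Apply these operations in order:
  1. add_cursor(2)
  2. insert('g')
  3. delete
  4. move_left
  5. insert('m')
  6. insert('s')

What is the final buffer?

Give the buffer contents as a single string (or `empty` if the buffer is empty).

Answer: ymsimsaimsqmsu

Derivation:
After op 1 (add_cursor(2)): buffer="yiaiqu" (len 6), cursors c4@2 c1@3 c2@5 c3@6, authorship ......
After op 2 (insert('g')): buffer="yigagiqgug" (len 10), cursors c4@3 c1@5 c2@8 c3@10, authorship ..4.1..2.3
After op 3 (delete): buffer="yiaiqu" (len 6), cursors c4@2 c1@3 c2@5 c3@6, authorship ......
After op 4 (move_left): buffer="yiaiqu" (len 6), cursors c4@1 c1@2 c2@4 c3@5, authorship ......
After op 5 (insert('m')): buffer="ymimaimqmu" (len 10), cursors c4@2 c1@4 c2@7 c3@9, authorship .4.1..2.3.
After op 6 (insert('s')): buffer="ymsimsaimsqmsu" (len 14), cursors c4@3 c1@6 c2@10 c3@13, authorship .44.11..22.33.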